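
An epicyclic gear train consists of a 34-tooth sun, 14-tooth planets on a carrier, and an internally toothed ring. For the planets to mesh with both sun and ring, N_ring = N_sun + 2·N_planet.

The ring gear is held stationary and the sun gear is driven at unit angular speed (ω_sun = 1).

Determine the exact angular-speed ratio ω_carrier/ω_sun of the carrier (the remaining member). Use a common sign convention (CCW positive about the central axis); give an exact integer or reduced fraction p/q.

17/48

N_ring = 34 + 2·14 = 62
34(ω_s−ω_c) = −62(ω_r−ω_c),  ω_r=0, ω_s=1
34(1−ω_c) = −62(0−ω_c)  ⇒  96ω_c = 34  ⇒  ω_c = 17/48
ω_c/ω_s = 17/48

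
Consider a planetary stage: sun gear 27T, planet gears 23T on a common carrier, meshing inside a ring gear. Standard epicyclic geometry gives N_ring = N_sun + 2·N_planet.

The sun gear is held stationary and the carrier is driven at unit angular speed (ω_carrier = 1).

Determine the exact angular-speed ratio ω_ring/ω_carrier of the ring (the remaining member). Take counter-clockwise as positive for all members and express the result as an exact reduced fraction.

100/73

N_ring = 27 + 2·23 = 73
27(ω_s−ω_c) = −73(ω_r−ω_c),  ω_s=0, ω_c=1
ω_r = 1 − (27/73)(0−1) = 100/73
ω_r/ω_c = 100/73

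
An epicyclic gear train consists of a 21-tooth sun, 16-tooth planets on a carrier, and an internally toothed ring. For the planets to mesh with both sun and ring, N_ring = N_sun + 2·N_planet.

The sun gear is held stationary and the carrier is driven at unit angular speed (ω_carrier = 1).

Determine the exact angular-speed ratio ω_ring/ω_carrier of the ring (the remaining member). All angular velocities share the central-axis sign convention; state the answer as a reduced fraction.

N_ring = 21 + 2·16 = 53
21(ω_s−ω_c) = −53(ω_r−ω_c),  ω_s=0, ω_c=1
ω_r = 1 − (21/53)(0−1) = 74/53
ω_r/ω_c = 74/53

74/53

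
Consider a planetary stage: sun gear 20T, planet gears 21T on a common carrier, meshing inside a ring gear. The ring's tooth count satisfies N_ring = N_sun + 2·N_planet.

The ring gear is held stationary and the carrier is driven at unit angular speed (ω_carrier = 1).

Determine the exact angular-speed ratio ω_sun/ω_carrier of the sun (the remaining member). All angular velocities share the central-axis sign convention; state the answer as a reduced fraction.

N_ring = 20 + 2·21 = 62
20(ω_s−ω_c) = −62(ω_r−ω_c),  ω_r=0, ω_c=1
ω_s = 1 − (62/20)(0−1) = 41/10
ω_s/ω_c = 41/10

41/10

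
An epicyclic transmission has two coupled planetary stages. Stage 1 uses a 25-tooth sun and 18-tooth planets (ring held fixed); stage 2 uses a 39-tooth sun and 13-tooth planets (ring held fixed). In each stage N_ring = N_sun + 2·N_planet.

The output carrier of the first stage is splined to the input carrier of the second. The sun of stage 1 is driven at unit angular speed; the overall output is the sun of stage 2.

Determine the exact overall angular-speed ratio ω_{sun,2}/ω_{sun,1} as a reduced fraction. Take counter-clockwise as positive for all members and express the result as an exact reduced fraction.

100/129

Stage 1: N_ring = 25 + 2·18 = 61
Stage 1: 25(ω_s−ω_c) = −61(ω_r−ω_c),  ω_r=0, ω_s=1
Stage 1: 25(1−ω_c) = −61(0−ω_c)  ⇒  86ω_c = 25  ⇒  ω_c = 25/86
  ⇒ ω_c¹/ω_s¹ = 25/86
Stage 2: N_ring = 39 + 2·13 = 65
Stage 2: 39(ω_s−ω_c) = −65(ω_r−ω_c),  ω_r=0, ω_c=1
Stage 2: ω_s = 1 − (65/39)(0−1) = 8/3
  ⇒ ω_s²/ω_c² = 8/3
Coupling ω_c² = ω_c¹ ⇒ overall = 25/86 × 8/3 = 100/129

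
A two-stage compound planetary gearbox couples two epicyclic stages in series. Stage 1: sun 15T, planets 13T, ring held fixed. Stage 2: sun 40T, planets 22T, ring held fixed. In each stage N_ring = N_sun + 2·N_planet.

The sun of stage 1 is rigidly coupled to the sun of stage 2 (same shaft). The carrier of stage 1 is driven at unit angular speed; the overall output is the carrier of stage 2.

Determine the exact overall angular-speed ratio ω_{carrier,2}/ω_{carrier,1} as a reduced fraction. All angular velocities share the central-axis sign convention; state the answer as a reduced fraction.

Stage 1: N_ring = 15 + 2·13 = 41
Stage 1: 15(ω_s−ω_c) = −41(ω_r−ω_c),  ω_r=0, ω_c=1
Stage 1: ω_s = 1 − (41/15)(0−1) = 56/15
  ⇒ ω_s¹/ω_c¹ = 56/15
Stage 2: N_ring = 40 + 2·22 = 84
Stage 2: 40(ω_s−ω_c) = −84(ω_r−ω_c),  ω_r=0, ω_s=1
Stage 2: 40(1−ω_c) = −84(0−ω_c)  ⇒  124ω_c = 40  ⇒  ω_c = 10/31
  ⇒ ω_c²/ω_s² = 10/31
Coupling ω_s² = ω_s¹ ⇒ overall = 56/15 × 10/31 = 112/93

112/93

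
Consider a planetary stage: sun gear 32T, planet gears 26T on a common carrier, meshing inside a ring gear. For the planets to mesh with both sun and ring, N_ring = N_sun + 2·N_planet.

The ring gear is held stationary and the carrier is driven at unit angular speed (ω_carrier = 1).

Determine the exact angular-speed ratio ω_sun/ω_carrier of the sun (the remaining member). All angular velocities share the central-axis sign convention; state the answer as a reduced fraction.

N_ring = 32 + 2·26 = 84
32(ω_s−ω_c) = −84(ω_r−ω_c),  ω_r=0, ω_c=1
ω_s = 1 − (84/32)(0−1) = 29/8
ω_s/ω_c = 29/8

29/8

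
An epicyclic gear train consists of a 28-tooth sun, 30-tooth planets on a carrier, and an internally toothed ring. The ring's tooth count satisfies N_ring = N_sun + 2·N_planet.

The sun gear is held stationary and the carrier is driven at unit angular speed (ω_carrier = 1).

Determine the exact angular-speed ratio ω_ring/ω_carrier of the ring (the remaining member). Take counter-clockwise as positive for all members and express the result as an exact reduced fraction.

29/22

N_ring = 28 + 2·30 = 88
28(ω_s−ω_c) = −88(ω_r−ω_c),  ω_s=0, ω_c=1
ω_r = 1 − (28/88)(0−1) = 29/22
ω_r/ω_c = 29/22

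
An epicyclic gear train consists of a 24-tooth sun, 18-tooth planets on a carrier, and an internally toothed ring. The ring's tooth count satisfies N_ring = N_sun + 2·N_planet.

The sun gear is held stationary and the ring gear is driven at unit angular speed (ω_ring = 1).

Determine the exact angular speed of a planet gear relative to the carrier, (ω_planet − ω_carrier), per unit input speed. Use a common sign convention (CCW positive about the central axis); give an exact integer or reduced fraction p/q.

N_ring = 24 + 2·18 = 60
24(ω_s−ω_c) = −60(ω_r−ω_c),  ω_s=0, ω_r=1
24(0−ω_c) = −60(1−ω_c)  ⇒  84ω_c = 60  ⇒  ω_c = 5/7
sun–planet: 24·(0−5/7) = −18·(ω_p−ω_c)  ⇒  ω_p−ω_c = −(24/18)·(-5/7) = 20/21

20/21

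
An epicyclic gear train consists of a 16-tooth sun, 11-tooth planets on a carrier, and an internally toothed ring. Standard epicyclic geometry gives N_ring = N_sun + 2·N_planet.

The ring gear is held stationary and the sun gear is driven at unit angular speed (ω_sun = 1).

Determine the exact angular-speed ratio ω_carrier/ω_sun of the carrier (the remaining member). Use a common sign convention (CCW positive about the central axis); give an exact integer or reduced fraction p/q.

N_ring = 16 + 2·11 = 38
16(ω_s−ω_c) = −38(ω_r−ω_c),  ω_r=0, ω_s=1
16(1−ω_c) = −38(0−ω_c)  ⇒  54ω_c = 16  ⇒  ω_c = 8/27
ω_c/ω_s = 8/27

8/27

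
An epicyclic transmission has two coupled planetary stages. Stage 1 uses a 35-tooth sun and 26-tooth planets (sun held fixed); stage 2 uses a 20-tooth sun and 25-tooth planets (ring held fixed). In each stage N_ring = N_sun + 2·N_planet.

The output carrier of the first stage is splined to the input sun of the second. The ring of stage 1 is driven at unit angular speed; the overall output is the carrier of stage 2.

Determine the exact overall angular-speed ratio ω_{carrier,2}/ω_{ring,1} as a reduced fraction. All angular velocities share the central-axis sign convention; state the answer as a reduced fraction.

Stage 1: N_ring = 35 + 2·26 = 87
Stage 1: 35(ω_s−ω_c) = −87(ω_r−ω_c),  ω_s=0, ω_r=1
Stage 1: 35(0−ω_c) = −87(1−ω_c)  ⇒  122ω_c = 87  ⇒  ω_c = 87/122
  ⇒ ω_c¹/ω_r¹ = 87/122
Stage 2: N_ring = 20 + 2·25 = 70
Stage 2: 20(ω_s−ω_c) = −70(ω_r−ω_c),  ω_r=0, ω_s=1
Stage 2: 20(1−ω_c) = −70(0−ω_c)  ⇒  90ω_c = 20  ⇒  ω_c = 2/9
  ⇒ ω_c²/ω_s² = 2/9
Coupling ω_s² = ω_c¹ ⇒ overall = 87/122 × 2/9 = 29/183

29/183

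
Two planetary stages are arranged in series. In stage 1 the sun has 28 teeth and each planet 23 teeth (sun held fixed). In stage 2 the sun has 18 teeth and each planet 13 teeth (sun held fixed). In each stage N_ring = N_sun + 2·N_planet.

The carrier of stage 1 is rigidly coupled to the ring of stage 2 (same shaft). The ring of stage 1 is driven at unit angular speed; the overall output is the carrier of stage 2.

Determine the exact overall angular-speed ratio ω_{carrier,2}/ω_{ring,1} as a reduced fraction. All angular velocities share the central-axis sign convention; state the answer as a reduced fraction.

Stage 1: N_ring = 28 + 2·23 = 74
Stage 1: 28(ω_s−ω_c) = −74(ω_r−ω_c),  ω_s=0, ω_r=1
Stage 1: 28(0−ω_c) = −74(1−ω_c)  ⇒  102ω_c = 74  ⇒  ω_c = 37/51
  ⇒ ω_c¹/ω_r¹ = 37/51
Stage 2: N_ring = 18 + 2·13 = 44
Stage 2: 18(ω_s−ω_c) = −44(ω_r−ω_c),  ω_s=0, ω_r=1
Stage 2: 18(0−ω_c) = −44(1−ω_c)  ⇒  62ω_c = 44  ⇒  ω_c = 22/31
  ⇒ ω_c²/ω_r² = 22/31
Coupling ω_r² = ω_c¹ ⇒ overall = 37/51 × 22/31 = 814/1581

814/1581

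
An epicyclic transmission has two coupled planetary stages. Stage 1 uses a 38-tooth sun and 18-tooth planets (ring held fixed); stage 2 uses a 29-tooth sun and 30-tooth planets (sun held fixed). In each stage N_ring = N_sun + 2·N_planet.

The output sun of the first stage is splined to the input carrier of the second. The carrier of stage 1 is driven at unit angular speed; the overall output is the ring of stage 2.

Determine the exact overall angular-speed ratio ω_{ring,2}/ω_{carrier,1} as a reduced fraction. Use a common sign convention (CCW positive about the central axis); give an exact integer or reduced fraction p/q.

6608/1691

Stage 1: N_ring = 38 + 2·18 = 74
Stage 1: 38(ω_s−ω_c) = −74(ω_r−ω_c),  ω_r=0, ω_c=1
Stage 1: ω_s = 1 − (74/38)(0−1) = 56/19
  ⇒ ω_s¹/ω_c¹ = 56/19
Stage 2: N_ring = 29 + 2·30 = 89
Stage 2: 29(ω_s−ω_c) = −89(ω_r−ω_c),  ω_s=0, ω_c=1
Stage 2: ω_r = 1 − (29/89)(0−1) = 118/89
  ⇒ ω_r²/ω_c² = 118/89
Coupling ω_c² = ω_s¹ ⇒ overall = 56/19 × 118/89 = 6608/1691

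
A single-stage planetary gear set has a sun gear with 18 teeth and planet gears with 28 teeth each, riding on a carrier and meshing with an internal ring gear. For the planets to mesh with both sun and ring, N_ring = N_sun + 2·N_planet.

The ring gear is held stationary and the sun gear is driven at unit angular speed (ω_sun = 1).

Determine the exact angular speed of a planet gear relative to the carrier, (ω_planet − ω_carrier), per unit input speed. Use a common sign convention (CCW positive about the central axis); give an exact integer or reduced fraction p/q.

-333/644

N_ring = 18 + 2·28 = 74
18(ω_s−ω_c) = −74(ω_r−ω_c),  ω_r=0, ω_s=1
18(1−ω_c) = −74(0−ω_c)  ⇒  92ω_c = 18  ⇒  ω_c = 9/46
sun–planet: 18·(1−9/46) = −28·(ω_p−ω_c)  ⇒  ω_p−ω_c = −(18/28)·(37/46) = -333/644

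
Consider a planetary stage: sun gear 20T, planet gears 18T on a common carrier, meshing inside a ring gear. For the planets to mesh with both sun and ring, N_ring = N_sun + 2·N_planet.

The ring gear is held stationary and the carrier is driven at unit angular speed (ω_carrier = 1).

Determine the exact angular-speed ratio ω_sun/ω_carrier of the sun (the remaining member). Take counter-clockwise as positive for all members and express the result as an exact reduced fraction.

N_ring = 20 + 2·18 = 56
20(ω_s−ω_c) = −56(ω_r−ω_c),  ω_r=0, ω_c=1
ω_s = 1 − (56/20)(0−1) = 19/5
ω_s/ω_c = 19/5

19/5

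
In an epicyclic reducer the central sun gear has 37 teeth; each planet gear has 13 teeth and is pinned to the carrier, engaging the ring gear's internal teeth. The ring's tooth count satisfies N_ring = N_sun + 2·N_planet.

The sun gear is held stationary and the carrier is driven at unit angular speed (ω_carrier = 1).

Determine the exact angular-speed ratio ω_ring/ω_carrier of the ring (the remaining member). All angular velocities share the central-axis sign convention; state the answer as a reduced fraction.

N_ring = 37 + 2·13 = 63
37(ω_s−ω_c) = −63(ω_r−ω_c),  ω_s=0, ω_c=1
ω_r = 1 − (37/63)(0−1) = 100/63
ω_r/ω_c = 100/63

100/63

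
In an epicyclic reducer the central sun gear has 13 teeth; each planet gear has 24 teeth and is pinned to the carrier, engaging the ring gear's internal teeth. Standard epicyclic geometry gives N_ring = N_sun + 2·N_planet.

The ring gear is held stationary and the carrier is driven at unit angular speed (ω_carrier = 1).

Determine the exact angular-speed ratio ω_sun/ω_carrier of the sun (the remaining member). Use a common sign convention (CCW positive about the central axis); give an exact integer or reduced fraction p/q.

N_ring = 13 + 2·24 = 61
13(ω_s−ω_c) = −61(ω_r−ω_c),  ω_r=0, ω_c=1
ω_s = 1 − (61/13)(0−1) = 74/13
ω_s/ω_c = 74/13

74/13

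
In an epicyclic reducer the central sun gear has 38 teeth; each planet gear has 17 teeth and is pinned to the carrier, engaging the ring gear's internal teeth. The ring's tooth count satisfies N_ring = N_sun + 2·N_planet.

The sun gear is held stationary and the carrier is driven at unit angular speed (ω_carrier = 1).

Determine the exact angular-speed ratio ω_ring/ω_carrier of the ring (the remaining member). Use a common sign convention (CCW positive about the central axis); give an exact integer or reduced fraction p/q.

55/36

N_ring = 38 + 2·17 = 72
38(ω_s−ω_c) = −72(ω_r−ω_c),  ω_s=0, ω_c=1
ω_r = 1 − (38/72)(0−1) = 55/36
ω_r/ω_c = 55/36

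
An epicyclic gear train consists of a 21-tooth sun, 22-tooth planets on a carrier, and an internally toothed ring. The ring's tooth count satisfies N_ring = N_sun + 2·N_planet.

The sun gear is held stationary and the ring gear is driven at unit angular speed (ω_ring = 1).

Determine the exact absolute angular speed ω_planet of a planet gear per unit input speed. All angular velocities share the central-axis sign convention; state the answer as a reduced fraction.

65/44

N_ring = 21 + 2·22 = 65
21(ω_s−ω_c) = −65(ω_r−ω_c),  ω_s=0, ω_r=1
21(0−ω_c) = −65(1−ω_c)  ⇒  86ω_c = 65  ⇒  ω_c = 65/86
sun–planet: 21·(0−65/86) = −22·(ω_p−ω_c)  ⇒  ω_p−ω_c = −(21/22)·(-65/86) = 1365/1892
ω_p = 65/86 + 1365/1892 = 65/44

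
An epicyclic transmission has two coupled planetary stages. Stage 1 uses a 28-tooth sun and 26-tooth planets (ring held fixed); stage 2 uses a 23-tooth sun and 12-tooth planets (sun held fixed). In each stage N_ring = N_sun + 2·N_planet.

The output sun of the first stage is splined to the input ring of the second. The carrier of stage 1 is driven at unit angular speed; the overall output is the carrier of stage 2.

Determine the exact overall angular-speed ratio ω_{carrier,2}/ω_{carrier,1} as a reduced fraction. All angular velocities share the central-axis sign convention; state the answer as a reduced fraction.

1269/490

Stage 1: N_ring = 28 + 2·26 = 80
Stage 1: 28(ω_s−ω_c) = −80(ω_r−ω_c),  ω_r=0, ω_c=1
Stage 1: ω_s = 1 − (80/28)(0−1) = 27/7
  ⇒ ω_s¹/ω_c¹ = 27/7
Stage 2: N_ring = 23 + 2·12 = 47
Stage 2: 23(ω_s−ω_c) = −47(ω_r−ω_c),  ω_s=0, ω_r=1
Stage 2: 23(0−ω_c) = −47(1−ω_c)  ⇒  70ω_c = 47  ⇒  ω_c = 47/70
  ⇒ ω_c²/ω_r² = 47/70
Coupling ω_r² = ω_s¹ ⇒ overall = 27/7 × 47/70 = 1269/490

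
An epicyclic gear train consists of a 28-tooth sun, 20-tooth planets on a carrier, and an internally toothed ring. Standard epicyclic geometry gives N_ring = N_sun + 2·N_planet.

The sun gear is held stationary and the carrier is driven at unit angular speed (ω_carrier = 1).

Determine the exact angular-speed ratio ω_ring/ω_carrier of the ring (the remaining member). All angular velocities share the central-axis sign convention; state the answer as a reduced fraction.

N_ring = 28 + 2·20 = 68
28(ω_s−ω_c) = −68(ω_r−ω_c),  ω_s=0, ω_c=1
ω_r = 1 − (28/68)(0−1) = 24/17
ω_r/ω_c = 24/17

24/17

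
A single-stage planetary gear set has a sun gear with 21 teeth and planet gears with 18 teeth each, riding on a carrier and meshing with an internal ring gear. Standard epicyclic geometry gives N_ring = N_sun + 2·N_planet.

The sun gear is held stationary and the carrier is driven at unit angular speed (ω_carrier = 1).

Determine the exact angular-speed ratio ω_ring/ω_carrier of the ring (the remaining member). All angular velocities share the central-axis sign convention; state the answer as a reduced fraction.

N_ring = 21 + 2·18 = 57
21(ω_s−ω_c) = −57(ω_r−ω_c),  ω_s=0, ω_c=1
ω_r = 1 − (21/57)(0−1) = 26/19
ω_r/ω_c = 26/19

26/19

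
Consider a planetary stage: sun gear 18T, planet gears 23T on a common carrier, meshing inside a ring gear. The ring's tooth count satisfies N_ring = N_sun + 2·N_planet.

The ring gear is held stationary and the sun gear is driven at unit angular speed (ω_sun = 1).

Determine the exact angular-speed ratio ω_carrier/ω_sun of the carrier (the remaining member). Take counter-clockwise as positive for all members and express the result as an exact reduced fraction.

N_ring = 18 + 2·23 = 64
18(ω_s−ω_c) = −64(ω_r−ω_c),  ω_r=0, ω_s=1
18(1−ω_c) = −64(0−ω_c)  ⇒  82ω_c = 18  ⇒  ω_c = 9/41
ω_c/ω_s = 9/41

9/41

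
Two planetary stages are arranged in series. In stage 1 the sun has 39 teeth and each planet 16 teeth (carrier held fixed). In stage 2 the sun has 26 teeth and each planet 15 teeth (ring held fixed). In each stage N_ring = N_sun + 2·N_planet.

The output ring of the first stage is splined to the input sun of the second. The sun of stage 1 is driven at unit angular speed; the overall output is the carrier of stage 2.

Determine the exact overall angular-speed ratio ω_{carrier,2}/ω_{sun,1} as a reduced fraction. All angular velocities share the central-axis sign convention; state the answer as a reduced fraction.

-507/2911

Stage 1: N_ring = 39 + 2·16 = 71
Stage 1: 39(ω_s−ω_c) = −71(ω_r−ω_c),  ω_c=0, ω_s=1
Stage 1: ω_r = 0 − (39/71)(1−0) = -39/71
  ⇒ ω_r¹/ω_s¹ = -39/71
Stage 2: N_ring = 26 + 2·15 = 56
Stage 2: 26(ω_s−ω_c) = −56(ω_r−ω_c),  ω_r=0, ω_s=1
Stage 2: 26(1−ω_c) = −56(0−ω_c)  ⇒  82ω_c = 26  ⇒  ω_c = 13/41
  ⇒ ω_c²/ω_s² = 13/41
Coupling ω_s² = ω_r¹ ⇒ overall = -39/71 × 13/41 = -507/2911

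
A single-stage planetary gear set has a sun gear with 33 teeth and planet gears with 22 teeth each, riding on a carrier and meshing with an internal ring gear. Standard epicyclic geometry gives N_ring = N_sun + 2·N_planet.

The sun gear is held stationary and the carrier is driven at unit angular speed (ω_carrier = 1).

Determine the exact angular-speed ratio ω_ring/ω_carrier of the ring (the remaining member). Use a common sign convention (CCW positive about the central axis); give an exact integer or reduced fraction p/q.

N_ring = 33 + 2·22 = 77
33(ω_s−ω_c) = −77(ω_r−ω_c),  ω_s=0, ω_c=1
ω_r = 1 − (33/77)(0−1) = 10/7
ω_r/ω_c = 10/7

10/7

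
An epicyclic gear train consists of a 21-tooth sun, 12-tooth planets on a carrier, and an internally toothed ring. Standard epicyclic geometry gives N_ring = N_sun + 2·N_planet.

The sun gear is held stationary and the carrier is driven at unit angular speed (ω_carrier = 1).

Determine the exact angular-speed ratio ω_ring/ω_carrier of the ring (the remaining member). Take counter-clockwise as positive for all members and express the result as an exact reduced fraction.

N_ring = 21 + 2·12 = 45
21(ω_s−ω_c) = −45(ω_r−ω_c),  ω_s=0, ω_c=1
ω_r = 1 − (21/45)(0−1) = 22/15
ω_r/ω_c = 22/15

22/15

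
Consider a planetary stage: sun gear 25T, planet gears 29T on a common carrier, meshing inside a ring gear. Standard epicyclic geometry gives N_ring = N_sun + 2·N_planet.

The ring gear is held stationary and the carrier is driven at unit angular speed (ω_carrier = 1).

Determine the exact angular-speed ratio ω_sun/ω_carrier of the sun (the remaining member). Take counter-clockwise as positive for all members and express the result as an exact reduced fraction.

N_ring = 25 + 2·29 = 83
25(ω_s−ω_c) = −83(ω_r−ω_c),  ω_r=0, ω_c=1
ω_s = 1 − (83/25)(0−1) = 108/25
ω_s/ω_c = 108/25

108/25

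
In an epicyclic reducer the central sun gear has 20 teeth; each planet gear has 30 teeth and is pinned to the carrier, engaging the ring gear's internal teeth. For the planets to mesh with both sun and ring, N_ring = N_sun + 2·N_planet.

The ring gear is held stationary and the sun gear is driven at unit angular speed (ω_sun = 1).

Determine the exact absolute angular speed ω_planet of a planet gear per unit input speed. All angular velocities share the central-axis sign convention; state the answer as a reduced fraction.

N_ring = 20 + 2·30 = 80
20(ω_s−ω_c) = −80(ω_r−ω_c),  ω_r=0, ω_s=1
20(1−ω_c) = −80(0−ω_c)  ⇒  100ω_c = 20  ⇒  ω_c = 1/5
sun–planet: 20·(1−1/5) = −30·(ω_p−ω_c)  ⇒  ω_p−ω_c = −(20/30)·(4/5) = -8/15
ω_p = 1/5 − 8/15 = -1/3

-1/3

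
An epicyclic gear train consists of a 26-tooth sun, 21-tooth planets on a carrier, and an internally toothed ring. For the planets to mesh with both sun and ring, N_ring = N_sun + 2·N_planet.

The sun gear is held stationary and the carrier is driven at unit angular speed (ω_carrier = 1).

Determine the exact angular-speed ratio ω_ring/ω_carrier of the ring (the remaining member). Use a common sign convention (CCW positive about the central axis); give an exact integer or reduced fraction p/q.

47/34

N_ring = 26 + 2·21 = 68
26(ω_s−ω_c) = −68(ω_r−ω_c),  ω_s=0, ω_c=1
ω_r = 1 − (26/68)(0−1) = 47/34
ω_r/ω_c = 47/34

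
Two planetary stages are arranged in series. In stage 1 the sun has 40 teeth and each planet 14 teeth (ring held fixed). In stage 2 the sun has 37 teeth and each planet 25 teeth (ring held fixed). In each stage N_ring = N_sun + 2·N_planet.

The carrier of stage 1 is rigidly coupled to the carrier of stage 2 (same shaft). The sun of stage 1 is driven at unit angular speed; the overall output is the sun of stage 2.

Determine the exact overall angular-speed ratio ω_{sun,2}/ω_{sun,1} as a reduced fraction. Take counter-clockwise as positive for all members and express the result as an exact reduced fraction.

Stage 1: N_ring = 40 + 2·14 = 68
Stage 1: 40(ω_s−ω_c) = −68(ω_r−ω_c),  ω_r=0, ω_s=1
Stage 1: 40(1−ω_c) = −68(0−ω_c)  ⇒  108ω_c = 40  ⇒  ω_c = 10/27
  ⇒ ω_c¹/ω_s¹ = 10/27
Stage 2: N_ring = 37 + 2·25 = 87
Stage 2: 37(ω_s−ω_c) = −87(ω_r−ω_c),  ω_r=0, ω_c=1
Stage 2: ω_s = 1 − (87/37)(0−1) = 124/37
  ⇒ ω_s²/ω_c² = 124/37
Coupling ω_c² = ω_c¹ ⇒ overall = 10/27 × 124/37 = 1240/999

1240/999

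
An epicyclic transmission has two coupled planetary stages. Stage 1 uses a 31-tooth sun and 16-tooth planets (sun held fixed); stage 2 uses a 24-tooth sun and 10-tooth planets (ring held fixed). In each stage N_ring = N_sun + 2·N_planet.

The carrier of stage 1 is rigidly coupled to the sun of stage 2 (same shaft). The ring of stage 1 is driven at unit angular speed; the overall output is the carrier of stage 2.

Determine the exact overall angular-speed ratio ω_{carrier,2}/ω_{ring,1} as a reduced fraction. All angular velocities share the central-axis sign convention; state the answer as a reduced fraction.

189/799

Stage 1: N_ring = 31 + 2·16 = 63
Stage 1: 31(ω_s−ω_c) = −63(ω_r−ω_c),  ω_s=0, ω_r=1
Stage 1: 31(0−ω_c) = −63(1−ω_c)  ⇒  94ω_c = 63  ⇒  ω_c = 63/94
  ⇒ ω_c¹/ω_r¹ = 63/94
Stage 2: N_ring = 24 + 2·10 = 44
Stage 2: 24(ω_s−ω_c) = −44(ω_r−ω_c),  ω_r=0, ω_s=1
Stage 2: 24(1−ω_c) = −44(0−ω_c)  ⇒  68ω_c = 24  ⇒  ω_c = 6/17
  ⇒ ω_c²/ω_s² = 6/17
Coupling ω_s² = ω_c¹ ⇒ overall = 63/94 × 6/17 = 189/799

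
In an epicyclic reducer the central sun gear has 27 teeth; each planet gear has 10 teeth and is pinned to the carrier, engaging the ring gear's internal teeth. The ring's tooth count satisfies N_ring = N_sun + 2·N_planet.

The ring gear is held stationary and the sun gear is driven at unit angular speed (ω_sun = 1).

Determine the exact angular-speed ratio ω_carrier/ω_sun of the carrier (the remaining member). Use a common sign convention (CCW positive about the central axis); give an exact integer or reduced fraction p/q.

N_ring = 27 + 2·10 = 47
27(ω_s−ω_c) = −47(ω_r−ω_c),  ω_r=0, ω_s=1
27(1−ω_c) = −47(0−ω_c)  ⇒  74ω_c = 27  ⇒  ω_c = 27/74
ω_c/ω_s = 27/74

27/74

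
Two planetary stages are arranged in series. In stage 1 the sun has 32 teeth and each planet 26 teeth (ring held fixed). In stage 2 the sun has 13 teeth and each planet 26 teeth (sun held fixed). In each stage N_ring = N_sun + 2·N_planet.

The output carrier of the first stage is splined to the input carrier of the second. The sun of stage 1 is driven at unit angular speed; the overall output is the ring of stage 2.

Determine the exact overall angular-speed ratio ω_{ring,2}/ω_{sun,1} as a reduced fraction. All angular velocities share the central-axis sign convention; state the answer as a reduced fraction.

48/145

Stage 1: N_ring = 32 + 2·26 = 84
Stage 1: 32(ω_s−ω_c) = −84(ω_r−ω_c),  ω_r=0, ω_s=1
Stage 1: 32(1−ω_c) = −84(0−ω_c)  ⇒  116ω_c = 32  ⇒  ω_c = 8/29
  ⇒ ω_c¹/ω_s¹ = 8/29
Stage 2: N_ring = 13 + 2·26 = 65
Stage 2: 13(ω_s−ω_c) = −65(ω_r−ω_c),  ω_s=0, ω_c=1
Stage 2: ω_r = 1 − (13/65)(0−1) = 6/5
  ⇒ ω_r²/ω_c² = 6/5
Coupling ω_c² = ω_c¹ ⇒ overall = 8/29 × 6/5 = 48/145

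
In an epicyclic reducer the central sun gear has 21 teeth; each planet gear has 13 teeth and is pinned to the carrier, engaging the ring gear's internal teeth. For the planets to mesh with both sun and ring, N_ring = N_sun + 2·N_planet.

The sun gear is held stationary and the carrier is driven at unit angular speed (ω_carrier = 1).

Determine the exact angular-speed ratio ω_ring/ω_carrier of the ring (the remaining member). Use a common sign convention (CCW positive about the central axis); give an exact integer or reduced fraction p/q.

68/47

N_ring = 21 + 2·13 = 47
21(ω_s−ω_c) = −47(ω_r−ω_c),  ω_s=0, ω_c=1
ω_r = 1 − (21/47)(0−1) = 68/47
ω_r/ω_c = 68/47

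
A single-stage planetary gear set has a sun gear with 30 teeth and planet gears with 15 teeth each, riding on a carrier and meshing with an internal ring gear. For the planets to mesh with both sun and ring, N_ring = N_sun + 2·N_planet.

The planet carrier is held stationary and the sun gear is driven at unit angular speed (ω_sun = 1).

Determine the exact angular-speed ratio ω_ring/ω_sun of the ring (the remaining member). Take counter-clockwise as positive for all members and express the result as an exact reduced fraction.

-1/2

N_ring = 30 + 2·15 = 60
30(ω_s−ω_c) = −60(ω_r−ω_c),  ω_c=0, ω_s=1
ω_r = 0 − (30/60)(1−0) = -1/2
ω_r/ω_s = -1/2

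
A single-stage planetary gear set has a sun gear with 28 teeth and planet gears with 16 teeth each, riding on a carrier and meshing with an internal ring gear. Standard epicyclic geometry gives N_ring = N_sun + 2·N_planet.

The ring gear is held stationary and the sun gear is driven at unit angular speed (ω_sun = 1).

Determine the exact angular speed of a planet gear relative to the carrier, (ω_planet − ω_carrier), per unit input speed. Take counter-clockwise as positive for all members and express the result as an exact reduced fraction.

-105/88

N_ring = 28 + 2·16 = 60
28(ω_s−ω_c) = −60(ω_r−ω_c),  ω_r=0, ω_s=1
28(1−ω_c) = −60(0−ω_c)  ⇒  88ω_c = 28  ⇒  ω_c = 7/22
sun–planet: 28·(1−7/22) = −16·(ω_p−ω_c)  ⇒  ω_p−ω_c = −(28/16)·(15/22) = -105/88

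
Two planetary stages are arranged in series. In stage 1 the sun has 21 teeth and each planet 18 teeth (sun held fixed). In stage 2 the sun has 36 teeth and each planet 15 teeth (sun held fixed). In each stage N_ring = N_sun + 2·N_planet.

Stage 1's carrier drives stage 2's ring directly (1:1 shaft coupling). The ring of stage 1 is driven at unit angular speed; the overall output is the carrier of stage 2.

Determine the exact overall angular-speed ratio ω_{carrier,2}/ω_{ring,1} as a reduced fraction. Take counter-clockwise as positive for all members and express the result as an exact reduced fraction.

Stage 1: N_ring = 21 + 2·18 = 57
Stage 1: 21(ω_s−ω_c) = −57(ω_r−ω_c),  ω_s=0, ω_r=1
Stage 1: 21(0−ω_c) = −57(1−ω_c)  ⇒  78ω_c = 57  ⇒  ω_c = 19/26
  ⇒ ω_c¹/ω_r¹ = 19/26
Stage 2: N_ring = 36 + 2·15 = 66
Stage 2: 36(ω_s−ω_c) = −66(ω_r−ω_c),  ω_s=0, ω_r=1
Stage 2: 36(0−ω_c) = −66(1−ω_c)  ⇒  102ω_c = 66  ⇒  ω_c = 11/17
  ⇒ ω_c²/ω_r² = 11/17
Coupling ω_r² = ω_c¹ ⇒ overall = 19/26 × 11/17 = 209/442

209/442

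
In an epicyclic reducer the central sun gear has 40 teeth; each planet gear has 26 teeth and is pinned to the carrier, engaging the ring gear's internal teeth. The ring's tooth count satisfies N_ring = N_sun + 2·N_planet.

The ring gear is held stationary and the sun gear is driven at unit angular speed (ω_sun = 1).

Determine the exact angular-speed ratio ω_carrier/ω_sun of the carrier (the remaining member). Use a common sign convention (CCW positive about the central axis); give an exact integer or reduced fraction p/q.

N_ring = 40 + 2·26 = 92
40(ω_s−ω_c) = −92(ω_r−ω_c),  ω_r=0, ω_s=1
40(1−ω_c) = −92(0−ω_c)  ⇒  132ω_c = 40  ⇒  ω_c = 10/33
ω_c/ω_s = 10/33

10/33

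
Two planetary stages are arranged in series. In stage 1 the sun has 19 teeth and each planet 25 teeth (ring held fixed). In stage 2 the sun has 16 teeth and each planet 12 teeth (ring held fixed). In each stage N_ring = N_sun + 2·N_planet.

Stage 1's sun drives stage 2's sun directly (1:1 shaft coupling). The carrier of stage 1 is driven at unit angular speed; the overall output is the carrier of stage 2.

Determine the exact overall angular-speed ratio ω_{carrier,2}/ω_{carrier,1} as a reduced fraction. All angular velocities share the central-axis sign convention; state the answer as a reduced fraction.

Stage 1: N_ring = 19 + 2·25 = 69
Stage 1: 19(ω_s−ω_c) = −69(ω_r−ω_c),  ω_r=0, ω_c=1
Stage 1: ω_s = 1 − (69/19)(0−1) = 88/19
  ⇒ ω_s¹/ω_c¹ = 88/19
Stage 2: N_ring = 16 + 2·12 = 40
Stage 2: 16(ω_s−ω_c) = −40(ω_r−ω_c),  ω_r=0, ω_s=1
Stage 2: 16(1−ω_c) = −40(0−ω_c)  ⇒  56ω_c = 16  ⇒  ω_c = 2/7
  ⇒ ω_c²/ω_s² = 2/7
Coupling ω_s² = ω_s¹ ⇒ overall = 88/19 × 2/7 = 176/133

176/133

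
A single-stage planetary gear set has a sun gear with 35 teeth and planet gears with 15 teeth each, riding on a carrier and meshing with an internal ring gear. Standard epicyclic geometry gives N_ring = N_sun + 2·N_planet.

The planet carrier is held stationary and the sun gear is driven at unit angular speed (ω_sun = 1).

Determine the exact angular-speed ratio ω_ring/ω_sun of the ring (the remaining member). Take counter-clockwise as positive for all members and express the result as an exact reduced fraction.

N_ring = 35 + 2·15 = 65
35(ω_s−ω_c) = −65(ω_r−ω_c),  ω_c=0, ω_s=1
ω_r = 0 − (35/65)(1−0) = -7/13
ω_r/ω_s = -7/13

-7/13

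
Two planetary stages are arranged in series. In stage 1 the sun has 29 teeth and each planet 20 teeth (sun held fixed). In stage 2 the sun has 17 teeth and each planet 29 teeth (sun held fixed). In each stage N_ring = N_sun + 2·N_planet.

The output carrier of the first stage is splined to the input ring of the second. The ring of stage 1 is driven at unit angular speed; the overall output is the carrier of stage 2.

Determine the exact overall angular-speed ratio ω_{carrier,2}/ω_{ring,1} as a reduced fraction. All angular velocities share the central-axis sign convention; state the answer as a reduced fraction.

225/392

Stage 1: N_ring = 29 + 2·20 = 69
Stage 1: 29(ω_s−ω_c) = −69(ω_r−ω_c),  ω_s=0, ω_r=1
Stage 1: 29(0−ω_c) = −69(1−ω_c)  ⇒  98ω_c = 69  ⇒  ω_c = 69/98
  ⇒ ω_c¹/ω_r¹ = 69/98
Stage 2: N_ring = 17 + 2·29 = 75
Stage 2: 17(ω_s−ω_c) = −75(ω_r−ω_c),  ω_s=0, ω_r=1
Stage 2: 17(0−ω_c) = −75(1−ω_c)  ⇒  92ω_c = 75  ⇒  ω_c = 75/92
  ⇒ ω_c²/ω_r² = 75/92
Coupling ω_r² = ω_c¹ ⇒ overall = 69/98 × 75/92 = 225/392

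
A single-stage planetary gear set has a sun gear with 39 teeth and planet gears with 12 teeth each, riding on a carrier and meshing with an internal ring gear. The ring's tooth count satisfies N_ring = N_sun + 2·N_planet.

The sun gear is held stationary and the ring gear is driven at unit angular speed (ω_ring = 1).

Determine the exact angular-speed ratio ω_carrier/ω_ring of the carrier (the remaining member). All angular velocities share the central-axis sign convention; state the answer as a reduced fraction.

N_ring = 39 + 2·12 = 63
39(ω_s−ω_c) = −63(ω_r−ω_c),  ω_s=0, ω_r=1
39(0−ω_c) = −63(1−ω_c)  ⇒  102ω_c = 63  ⇒  ω_c = 21/34
ω_c/ω_r = 21/34

21/34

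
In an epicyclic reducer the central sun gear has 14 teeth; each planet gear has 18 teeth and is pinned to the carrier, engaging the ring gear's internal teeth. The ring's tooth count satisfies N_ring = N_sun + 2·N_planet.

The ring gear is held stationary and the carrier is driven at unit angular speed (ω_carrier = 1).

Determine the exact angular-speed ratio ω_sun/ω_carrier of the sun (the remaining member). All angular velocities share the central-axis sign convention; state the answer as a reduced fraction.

N_ring = 14 + 2·18 = 50
14(ω_s−ω_c) = −50(ω_r−ω_c),  ω_r=0, ω_c=1
ω_s = 1 − (50/14)(0−1) = 32/7
ω_s/ω_c = 32/7

32/7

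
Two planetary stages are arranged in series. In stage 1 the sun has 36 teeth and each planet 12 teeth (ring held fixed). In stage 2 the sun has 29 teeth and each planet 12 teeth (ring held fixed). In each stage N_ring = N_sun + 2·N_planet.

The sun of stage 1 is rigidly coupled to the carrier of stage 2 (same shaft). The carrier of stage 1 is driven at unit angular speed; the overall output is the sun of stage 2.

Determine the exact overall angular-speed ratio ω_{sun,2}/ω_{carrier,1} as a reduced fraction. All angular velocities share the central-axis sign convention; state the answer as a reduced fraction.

Stage 1: N_ring = 36 + 2·12 = 60
Stage 1: 36(ω_s−ω_c) = −60(ω_r−ω_c),  ω_r=0, ω_c=1
Stage 1: ω_s = 1 − (60/36)(0−1) = 8/3
  ⇒ ω_s¹/ω_c¹ = 8/3
Stage 2: N_ring = 29 + 2·12 = 53
Stage 2: 29(ω_s−ω_c) = −53(ω_r−ω_c),  ω_r=0, ω_c=1
Stage 2: ω_s = 1 − (53/29)(0−1) = 82/29
  ⇒ ω_s²/ω_c² = 82/29
Coupling ω_c² = ω_s¹ ⇒ overall = 8/3 × 82/29 = 656/87

656/87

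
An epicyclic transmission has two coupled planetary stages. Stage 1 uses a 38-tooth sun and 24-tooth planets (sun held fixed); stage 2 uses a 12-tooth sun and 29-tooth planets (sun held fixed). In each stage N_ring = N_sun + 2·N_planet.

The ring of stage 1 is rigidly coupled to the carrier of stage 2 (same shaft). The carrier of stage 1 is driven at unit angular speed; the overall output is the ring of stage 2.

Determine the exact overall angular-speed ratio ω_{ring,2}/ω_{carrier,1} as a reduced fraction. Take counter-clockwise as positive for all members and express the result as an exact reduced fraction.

Stage 1: N_ring = 38 + 2·24 = 86
Stage 1: 38(ω_s−ω_c) = −86(ω_r−ω_c),  ω_s=0, ω_c=1
Stage 1: ω_r = 1 − (38/86)(0−1) = 62/43
  ⇒ ω_r¹/ω_c¹ = 62/43
Stage 2: N_ring = 12 + 2·29 = 70
Stage 2: 12(ω_s−ω_c) = −70(ω_r−ω_c),  ω_s=0, ω_c=1
Stage 2: ω_r = 1 − (12/70)(0−1) = 41/35
  ⇒ ω_r²/ω_c² = 41/35
Coupling ω_c² = ω_r¹ ⇒ overall = 62/43 × 41/35 = 2542/1505

2542/1505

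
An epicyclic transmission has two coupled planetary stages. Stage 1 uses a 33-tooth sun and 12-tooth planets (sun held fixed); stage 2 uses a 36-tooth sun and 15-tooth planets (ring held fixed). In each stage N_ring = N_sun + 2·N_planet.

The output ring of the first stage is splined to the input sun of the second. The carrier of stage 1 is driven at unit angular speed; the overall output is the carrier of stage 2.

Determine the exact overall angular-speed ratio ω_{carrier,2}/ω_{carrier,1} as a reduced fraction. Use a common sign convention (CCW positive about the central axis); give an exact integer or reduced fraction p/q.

180/323

Stage 1: N_ring = 33 + 2·12 = 57
Stage 1: 33(ω_s−ω_c) = −57(ω_r−ω_c),  ω_s=0, ω_c=1
Stage 1: ω_r = 1 − (33/57)(0−1) = 30/19
  ⇒ ω_r¹/ω_c¹ = 30/19
Stage 2: N_ring = 36 + 2·15 = 66
Stage 2: 36(ω_s−ω_c) = −66(ω_r−ω_c),  ω_r=0, ω_s=1
Stage 2: 36(1−ω_c) = −66(0−ω_c)  ⇒  102ω_c = 36  ⇒  ω_c = 6/17
  ⇒ ω_c²/ω_s² = 6/17
Coupling ω_s² = ω_r¹ ⇒ overall = 30/19 × 6/17 = 180/323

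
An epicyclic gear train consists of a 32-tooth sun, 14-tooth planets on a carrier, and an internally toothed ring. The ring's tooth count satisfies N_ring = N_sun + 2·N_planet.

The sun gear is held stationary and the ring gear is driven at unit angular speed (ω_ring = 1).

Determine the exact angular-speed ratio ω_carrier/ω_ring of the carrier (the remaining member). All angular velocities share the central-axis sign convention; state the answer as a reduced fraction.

15/23

N_ring = 32 + 2·14 = 60
32(ω_s−ω_c) = −60(ω_r−ω_c),  ω_s=0, ω_r=1
32(0−ω_c) = −60(1−ω_c)  ⇒  92ω_c = 60  ⇒  ω_c = 15/23
ω_c/ω_r = 15/23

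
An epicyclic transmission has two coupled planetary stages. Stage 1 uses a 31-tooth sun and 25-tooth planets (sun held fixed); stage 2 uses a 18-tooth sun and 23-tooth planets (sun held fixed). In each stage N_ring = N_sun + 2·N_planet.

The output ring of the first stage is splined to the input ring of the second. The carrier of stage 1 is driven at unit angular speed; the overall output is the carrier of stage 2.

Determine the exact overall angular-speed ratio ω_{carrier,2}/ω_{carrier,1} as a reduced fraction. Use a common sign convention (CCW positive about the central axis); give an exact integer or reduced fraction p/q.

3584/3321

Stage 1: N_ring = 31 + 2·25 = 81
Stage 1: 31(ω_s−ω_c) = −81(ω_r−ω_c),  ω_s=0, ω_c=1
Stage 1: ω_r = 1 − (31/81)(0−1) = 112/81
  ⇒ ω_r¹/ω_c¹ = 112/81
Stage 2: N_ring = 18 + 2·23 = 64
Stage 2: 18(ω_s−ω_c) = −64(ω_r−ω_c),  ω_s=0, ω_r=1
Stage 2: 18(0−ω_c) = −64(1−ω_c)  ⇒  82ω_c = 64  ⇒  ω_c = 32/41
  ⇒ ω_c²/ω_r² = 32/41
Coupling ω_r² = ω_r¹ ⇒ overall = 112/81 × 32/41 = 3584/3321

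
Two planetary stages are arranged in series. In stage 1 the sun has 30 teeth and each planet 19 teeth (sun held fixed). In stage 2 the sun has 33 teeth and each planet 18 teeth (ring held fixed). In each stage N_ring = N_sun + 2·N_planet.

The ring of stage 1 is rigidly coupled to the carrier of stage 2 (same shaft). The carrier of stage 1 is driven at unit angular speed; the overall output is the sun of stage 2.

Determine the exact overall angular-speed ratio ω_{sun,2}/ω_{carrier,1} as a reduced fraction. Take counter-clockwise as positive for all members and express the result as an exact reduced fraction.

49/11

Stage 1: N_ring = 30 + 2·19 = 68
Stage 1: 30(ω_s−ω_c) = −68(ω_r−ω_c),  ω_s=0, ω_c=1
Stage 1: ω_r = 1 − (30/68)(0−1) = 49/34
  ⇒ ω_r¹/ω_c¹ = 49/34
Stage 2: N_ring = 33 + 2·18 = 69
Stage 2: 33(ω_s−ω_c) = −69(ω_r−ω_c),  ω_r=0, ω_c=1
Stage 2: ω_s = 1 − (69/33)(0−1) = 34/11
  ⇒ ω_s²/ω_c² = 34/11
Coupling ω_c² = ω_r¹ ⇒ overall = 49/34 × 34/11 = 49/11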